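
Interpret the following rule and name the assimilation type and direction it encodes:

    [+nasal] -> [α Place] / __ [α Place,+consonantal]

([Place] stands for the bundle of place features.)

regressive place assimilation

The rule copies the place features (abbreviated [Place]) from the environment onto the target, so the assimilating feature is place.
Since the environment is written after the underscore, the trigger follows the target; the direction is regressive.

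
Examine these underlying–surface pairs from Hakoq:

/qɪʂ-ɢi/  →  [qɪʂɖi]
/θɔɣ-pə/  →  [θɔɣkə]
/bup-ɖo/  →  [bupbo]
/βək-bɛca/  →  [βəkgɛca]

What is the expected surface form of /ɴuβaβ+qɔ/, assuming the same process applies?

The data show progressive place assimilation: /ɢ/ → [ɖ] after /ʂ/; /p/ → [k] after /ɣ/; /ɖ/ → [b] after /p/; /b/ → [g] after /k/. In each pair only place changes, matching the preceding consonant, while manner and voice stay constant.
/q/ is a voiceless uvular stop. The preceding trigger /β/ is bilabial, so /q/ must become bilabial as well.
The voiceless bilabial stop is [p], so /q/ → [p].

[ɴuβaβpɔ]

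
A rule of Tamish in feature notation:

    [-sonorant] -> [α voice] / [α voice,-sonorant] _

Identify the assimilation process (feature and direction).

The shared variable α links the value of [voice] on the target to the same value on the neighbouring segment, so voicing is the feature that assimilates.
Since the environment is written before the underscore, the trigger precedes the target; the direction is progressive.

progressive voicing assimilation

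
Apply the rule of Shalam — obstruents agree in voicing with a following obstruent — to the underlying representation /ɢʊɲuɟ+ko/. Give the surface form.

The rule targets /ɟ/ (voiced palatal stop), which sits before the trigger /k/ (voiceless).
Changing only its voicing to voiceless gives [c] — the voiceless palatal stop.

[ɢʊɲucko]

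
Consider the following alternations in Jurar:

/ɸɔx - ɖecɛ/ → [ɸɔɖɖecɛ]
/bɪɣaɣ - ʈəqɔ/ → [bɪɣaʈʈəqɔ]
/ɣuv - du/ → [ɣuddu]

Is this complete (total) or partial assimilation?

total assimilation

The segment that alternates is /x/, which surfaces as [ɖ] when adjacent to /ɖ/.
The output [ɖ] is identical to the trigger /ɖ/ — every feature (place, manner, voicing) has been copied — so this is total assimilation.
The other forms behave the same way: /ɣ/ → [ʈ] before /ʈ/; /v/ → [d] before /d/ — in each case the output is a copy of the following consonant.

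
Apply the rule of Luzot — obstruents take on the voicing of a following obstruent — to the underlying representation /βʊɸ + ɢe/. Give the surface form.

[βʊβɢe]

/ɸ/ is a voiceless bilabial fricative. The following trigger /ɢ/ is voiced, so /ɸ/ must become voiced as well.
Changing only its voicing to voiced gives [β] — the voiced bilabial fricative.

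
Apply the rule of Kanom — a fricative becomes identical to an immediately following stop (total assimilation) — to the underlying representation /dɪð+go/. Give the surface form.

[dɪggo]

/ð/ is the segment targeted by the rule; it sits immediately before /g/, so it assimilates completely and surfaces as [g].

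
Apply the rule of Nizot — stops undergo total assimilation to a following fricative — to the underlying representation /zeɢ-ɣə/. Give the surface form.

/ɢ/ is the segment targeted by the rule; it sits immediately before /ɣ/, so it assimilates completely and surfaces as [ɣ].

[zeɣɣə]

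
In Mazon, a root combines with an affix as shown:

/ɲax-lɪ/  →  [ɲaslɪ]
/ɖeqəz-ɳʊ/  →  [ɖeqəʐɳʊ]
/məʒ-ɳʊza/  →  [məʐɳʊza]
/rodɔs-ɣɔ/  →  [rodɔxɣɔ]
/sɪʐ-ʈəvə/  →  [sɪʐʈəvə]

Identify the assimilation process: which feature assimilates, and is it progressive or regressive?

Underlying /x/ is realised as [s] next to /l/; /l/ itself does not change.
The change velar → alveolar matches the place of the following /l/, identifying this as place assimilation.
Manner and voice are unchanged, so the assimilation is partial, not total.
The other alternating forms pattern the same way: /z/ → [ʐ] before /ɳ/ (alveolar → retroflex, matching retroflex); /ʒ/ → [ʐ] before /ɳ/ (postalveolar → retroflex, matching retroflex); /s/ → [x] before /ɣ/ (alveolar → velar, matching velar) — only place changes, and always toward the following segment.
No alternation appears in [sɪʐʈəvə]: there the adjacent consonants already agree in place (/ʐ/ and /ʈ/ are both retroflex), so this form is consistent with the same rule.
The trigger is the following segment, so the direction is regressive (anticipatory).

regressive place assimilation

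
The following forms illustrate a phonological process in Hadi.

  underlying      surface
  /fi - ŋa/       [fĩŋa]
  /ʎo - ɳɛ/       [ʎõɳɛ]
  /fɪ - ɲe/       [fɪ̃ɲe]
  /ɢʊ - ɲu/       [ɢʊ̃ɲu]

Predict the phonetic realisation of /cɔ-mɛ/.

The data show regressive nasality assimilation (vowel nasalisation): /i/ → [ĩ] before /ŋ/; /o/ → [õ] before /ɳ/; /ɪ/ → [ɪ̃] before /ɲ/; /ʊ/ → [ʊ̃] before /ɲ/ — a vowel is nasalised by an immediately following nasal consonant.
The vowel /ɔ/ is adjacent to the following nasal /m/, so it acquires [+nasal] and surfaces as [ɔ̃].

[cɔ̃mɛ]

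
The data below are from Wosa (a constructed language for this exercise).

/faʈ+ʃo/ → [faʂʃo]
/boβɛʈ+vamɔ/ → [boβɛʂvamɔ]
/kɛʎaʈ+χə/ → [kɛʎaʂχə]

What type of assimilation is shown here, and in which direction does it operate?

regressive manner assimilation

The segment that alternates is /ʈ/, which surfaces as [ʂ] when adjacent to /ʃ/.
The change stop → fricative matches the manner of the following /ʃ/, identifying this as manner assimilation.
Place and voice are unchanged, so the assimilation is partial, not total.
Checking the remaining alternations: /ʈ/ → [ʂ] before /v/ (stop → fricative, matching a fricative); /ʈ/ → [ʂ] before /χ/ (stop → fricative, matching a fricative) — only manner changes, and always toward the following segment.
Since the segment that changes precedes the conditioning segment, the assimilation is regressive.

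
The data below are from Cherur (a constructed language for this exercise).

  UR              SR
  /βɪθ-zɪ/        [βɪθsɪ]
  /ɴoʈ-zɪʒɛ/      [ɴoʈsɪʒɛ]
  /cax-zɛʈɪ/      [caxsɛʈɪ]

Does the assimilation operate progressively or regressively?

The segment that alternates is /z/, which surfaces as [s] when adjacent to /θ/.
/z/ is voiced while /θ/ is voiceless; the output [s] is voiceless, matching the trigger — so the feature that spreads is voicing.
Checking the remaining alternations: /z/ → [s] after /ʈ/ (voiced → voiceless, matching voiceless); /z/ → [s] after /x/ (voiced → voiceless, matching voiceless) — only voicing changes, and always toward the preceding segment.
The trigger is the preceding segment, so the direction is progressive (perseverative).

progressive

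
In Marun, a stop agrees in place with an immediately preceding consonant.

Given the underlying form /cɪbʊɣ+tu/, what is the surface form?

/t/ is a voiceless alveolar stop. The preceding trigger /ɣ/ is velar, so /t/ must become velar as well.
A voiceless velar stop is [k], so the surface segment is [k].

[cɪbʊɣku]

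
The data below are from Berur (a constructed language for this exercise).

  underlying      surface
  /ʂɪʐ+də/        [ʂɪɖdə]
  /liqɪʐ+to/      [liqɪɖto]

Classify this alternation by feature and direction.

regressive manner assimilation

The segment that alternates is /ʐ/, which surfaces as [ɖ] when adjacent to /d/.
/ʐ/ is a fricative while /d/ is a stop; the output [ɖ] is a stop, matching the trigger — so the feature that spreads is manner.
Place and voice are unchanged, so the assimilation is partial, not total.
The same holds elsewhere in the data: /ʐ/ → [ɖ] before /t/ (fricative → stop, matching a stop) — only manner changes, and always toward the following segment.
Since the segment that changes precedes the conditioning segment, the assimilation is regressive.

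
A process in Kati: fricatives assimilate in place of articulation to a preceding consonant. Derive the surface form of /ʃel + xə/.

The rule targets /x/ (voiceless velar fricative), which sits after the trigger /l/ (alveolar).
A voiceless alveolar fricative is [s], so the surface segment is [s].

[ʃelsə]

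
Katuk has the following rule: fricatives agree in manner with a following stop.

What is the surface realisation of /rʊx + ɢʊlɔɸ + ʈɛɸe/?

[rʊkɢʊlɔpʈɛɸe]

The rule targets /x/ (voiceless velar fricative), which sits before the trigger /ɢ/ (stop).
A voiceless velar stop is [k], so the surface segment is [k].
At the second juncture, /ɸ/ likewise becomes [p] adjacent to /ʈ/.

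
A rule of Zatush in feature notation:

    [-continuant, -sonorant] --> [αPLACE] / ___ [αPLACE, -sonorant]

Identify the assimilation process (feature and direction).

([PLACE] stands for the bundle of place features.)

regressive place assimilation

The shared variable α links the value of the place features (abbreviated [PLACE]) on the target to the same value on the neighbouring segment, so place is the feature that assimilates.
The conditioning segment sits to the right of the focus bar, meaning the trigger follows the segment that changes — regressive assimilation.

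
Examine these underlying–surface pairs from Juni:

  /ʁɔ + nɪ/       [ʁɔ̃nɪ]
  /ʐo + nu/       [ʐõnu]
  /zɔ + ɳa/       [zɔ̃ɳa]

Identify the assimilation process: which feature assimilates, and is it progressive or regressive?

regressive nasality assimilation (vowel nasalisation)

The vowel /ɔ/ surfaces as nasalised [ɔ̃] next to the following nasal /n/ — it has acquired the [+nasal] feature of its neighbour.
Likewise in the remaining data: /o/ → [õ] before /n/; /ɔ/ → [ɔ̃] before /ɳ/ — each time a vowel is nasalised next to a following nasal.
Because the conditioning nasal is to the right of the vowel that changes, the process is regressive (anticipatory).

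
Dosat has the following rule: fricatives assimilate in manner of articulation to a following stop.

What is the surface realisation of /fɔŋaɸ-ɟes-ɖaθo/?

The rule targets /ɸ/ (voiceless bilabial fricative), which sits before the trigger /ɟ/ (stop).
Changing only its manner to stop gives [p] — the voiceless bilabial stop.
At the second juncture, /s/ likewise becomes [t] adjacent to /ɖ/.

[fɔŋapɟetɖaθo]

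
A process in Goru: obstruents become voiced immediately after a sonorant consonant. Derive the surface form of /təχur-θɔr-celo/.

/θ/ is a voiceless dental fricative. The preceding trigger /r/ is voiced, so /θ/ must become voiced as well.
Changing only its voicing to voiced gives [ð] — the voiced dental fricative.
At the second juncture, /c/ likewise becomes [ɟ] adjacent to /r/.

[təχurðɔrɟelo]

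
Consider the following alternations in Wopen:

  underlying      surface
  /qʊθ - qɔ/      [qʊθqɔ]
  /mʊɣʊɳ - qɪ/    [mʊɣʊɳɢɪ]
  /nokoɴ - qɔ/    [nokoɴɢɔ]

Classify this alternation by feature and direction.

Comparing underlying and surface forms, /q/ → [ɢ] is the alternation; the neighbouring /ɳ/ is constant.
The change voiceless → voiced matches the voicing of the preceding /ɳ/, identifying this as voicing assimilation.
Place and manner are unchanged, so the assimilation is partial, not total.
The same holds elsewhere in the data: /q/ → [ɢ] after /ɴ/ (voiceless → voiced, matching voiced) — only voicing changes, and always toward the preceding segment.
No alternation appears in [qʊθqɔ]: there the adjacent consonants already agree in voicing (/q/ and /θ/ are both voiceless), so this form is consistent with the same rule.
The trigger is the preceding segment, so the direction is progressive (perseverative).

progressive voicing assimilation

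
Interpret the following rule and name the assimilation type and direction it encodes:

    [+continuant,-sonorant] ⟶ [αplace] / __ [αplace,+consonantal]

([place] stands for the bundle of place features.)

The rule copies the place features (abbreviated [place]) from the environment onto the target, so the assimilating feature is place.
Since the environment is written after the underscore, the trigger follows the target; the direction is regressive.

regressive place assimilation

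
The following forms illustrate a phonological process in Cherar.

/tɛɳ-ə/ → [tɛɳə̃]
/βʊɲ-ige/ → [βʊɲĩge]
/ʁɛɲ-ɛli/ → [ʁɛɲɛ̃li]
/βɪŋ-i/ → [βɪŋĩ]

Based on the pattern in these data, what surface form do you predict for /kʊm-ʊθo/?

The data show progressive nasality assimilation (vowel nasalisation): /ə/ → [ə̃] after /ɳ/; /i/ → [ĩ] after /ɲ/; /ɛ/ → [ɛ̃] after /ɲ/; /i/ → [ĩ] after /ŋ/ — a vowel is nasalised by an immediately preceding nasal consonant.
/ʊ/ sits next to the nasal /m/ and is therefore nasalised to [ʊ̃].

[kʊmʊ̃θo]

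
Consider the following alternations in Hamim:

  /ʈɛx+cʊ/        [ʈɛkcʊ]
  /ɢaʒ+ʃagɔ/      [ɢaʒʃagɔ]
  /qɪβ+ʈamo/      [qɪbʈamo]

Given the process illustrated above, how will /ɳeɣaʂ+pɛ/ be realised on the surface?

[ɳeɣaʈpɛ]

The data show regressive manner assimilation: /x/ → [k] before /c/; /β/ → [b] before /ʈ/. In each pair only manner changes, matching the following consonant, while place and voice stay constant.
Nothing changes in [ɢaʒʃagɔ]: there the adjacent consonants already agree in manner (/ʒ/ and /ʃ/ are both fricatives), so this form is consistent with the same rule.
The rule targets /ʂ/ (voiceless retroflex fricative), which sits before the trigger /p/ (stop).
The voiceless retroflex stop is [ʈ], so /ʂ/ → [ʈ].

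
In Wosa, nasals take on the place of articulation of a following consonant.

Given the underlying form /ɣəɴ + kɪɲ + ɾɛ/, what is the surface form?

/ɴ/ is a voiced uvular nasal. The following trigger /k/ is velar, so /ɴ/ must become velar as well.
The voiced velar nasal is [ŋ], so /ɴ/ → [ŋ].
The same rule applies at the second boundary: /ɲ/ → [n] next to /ɾ/.

[ɣəŋkɪnɾɛ]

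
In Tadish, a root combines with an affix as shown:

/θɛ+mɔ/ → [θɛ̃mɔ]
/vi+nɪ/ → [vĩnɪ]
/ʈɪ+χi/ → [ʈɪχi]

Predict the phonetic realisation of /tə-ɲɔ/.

The data show regressive nasality assimilation (vowel nasalisation): /ɛ/ → [ɛ̃] before /m/; /i/ → [ĩ] before /n/ — a vowel is nasalised by an immediately following nasal consonant.
No change occurs in [ʈɪχi] because the vowel at the boundary is adjacent to an oral consonant, not a nasal (/ɪ/ next to /χ/).
/ə/ sits next to the nasal /ɲ/ and is therefore nasalised to [ə̃].

[tə̃ɲɔ]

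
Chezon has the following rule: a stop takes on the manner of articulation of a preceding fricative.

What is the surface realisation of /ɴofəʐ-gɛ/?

The rule targets /g/ (voiced velar stop), which sits after the trigger /ʐ/ (fricative).
A voiced velar fricative is [ɣ], so the surface segment is [ɣ].

[ɴofəʐɣɛ]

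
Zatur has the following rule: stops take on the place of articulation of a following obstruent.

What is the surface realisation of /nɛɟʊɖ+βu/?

/ɖ/ is a voiced retroflex stop. The following trigger /β/ is bilabial, so /ɖ/ must become bilabial as well.
A voiced bilabial stop is [b], so the surface segment is [b].

[nɛɟʊbβu]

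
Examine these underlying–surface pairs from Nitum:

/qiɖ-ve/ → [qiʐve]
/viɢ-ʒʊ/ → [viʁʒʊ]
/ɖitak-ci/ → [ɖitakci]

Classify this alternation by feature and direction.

Underlying /ɖ/ is realised as [ʐ] next to /v/; /v/ itself does not change.
The change stop → fricative matches the manner of the following /v/, identifying this as manner assimilation.
Place and voice are unchanged, so the assimilation is partial, not total.
The other alternating form patterns the same way: /ɢ/ → [ʁ] before /ʒ/ (stop → fricative, matching a fricative) — only manner changes, and always toward the following segment.
No alternation appears in [ɖitakci]: there the adjacent consonants already agree in manner (/k/ and /c/ are both stops), so this form is consistent with the same rule.
Since the segment that changes precedes the conditioning segment, the assimilation is regressive.

regressive manner assimilation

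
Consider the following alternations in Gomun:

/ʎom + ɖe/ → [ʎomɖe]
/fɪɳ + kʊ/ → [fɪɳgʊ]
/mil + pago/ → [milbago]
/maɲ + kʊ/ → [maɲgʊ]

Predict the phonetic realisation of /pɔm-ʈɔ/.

[pɔmɖɔ]

The data show progressive voicing assimilation: /k/ → [g] after /ɳ/; /p/ → [b] after /l/; /k/ → [g] after /ɲ/. In each pair only voicing changes, matching the preceding consonant, while place and manner stay constant.
No alternation appears in [ʎomɖe]: there the adjacent consonants already agree in voicing (/ɖ/ and /m/ are both voiced), so this form is consistent with the same rule.
The rule targets /ʈ/ (voiceless retroflex stop), which sits after the trigger /m/ (voiced).
The voiced retroflex stop is [ɖ], so /ʈ/ → [ɖ].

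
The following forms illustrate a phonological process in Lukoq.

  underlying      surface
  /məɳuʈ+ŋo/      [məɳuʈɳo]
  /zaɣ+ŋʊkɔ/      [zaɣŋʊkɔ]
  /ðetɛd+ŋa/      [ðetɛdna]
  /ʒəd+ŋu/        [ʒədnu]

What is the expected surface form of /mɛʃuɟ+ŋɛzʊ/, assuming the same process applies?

[mɛʃuɟɲɛzʊ]

The data show progressive place assimilation: /ŋ/ → [ɳ] after /ʈ/; /ŋ/ → [n] after /d/. In each pair only place changes, matching the preceding consonant, while manner and voice stay constant.
No alternation appears in [zaɣŋʊkɔ]: there the adjacent consonants already agree in place (/ŋ/ and /ɣ/ are both velar), so this form is consistent with the same rule.
The rule targets /ŋ/ (voiced velar nasal), which sits after the trigger /ɟ/ (palatal).
Changing only its place to palatal gives [ɲ] — the voiced palatal nasal.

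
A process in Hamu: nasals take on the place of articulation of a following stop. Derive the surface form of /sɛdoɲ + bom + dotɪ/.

[sɛdombondotɪ]

The rule targets /ɲ/ (voiced palatal nasal), which sits before the trigger /b/ (bilabial).
The voiced bilabial nasal is [m], so /ɲ/ → [m].
At the second juncture, /m/ likewise becomes [n] adjacent to /d/.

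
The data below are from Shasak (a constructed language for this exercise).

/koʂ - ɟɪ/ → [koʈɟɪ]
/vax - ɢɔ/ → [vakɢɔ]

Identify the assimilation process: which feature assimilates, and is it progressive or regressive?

The segment that alternates is /ʂ/, which surfaces as [ʈ] when adjacent to /ɟ/.
The change fricative → stop matches the manner of the following /ɟ/, identifying this as manner assimilation.
Place and voice are unchanged, so the assimilation is partial, not total.
Checking the remaining alternation: /x/ → [k] before /ɢ/ (fricative → stop, matching a stop) — only manner changes, and always toward the following segment.
The trigger is the following segment, so the direction is regressive (anticipatory).

regressive manner assimilation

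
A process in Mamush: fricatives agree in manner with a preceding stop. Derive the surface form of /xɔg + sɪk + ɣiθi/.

[xɔgtɪkgiθi]

The rule targets /s/ (voiceless alveolar fricative), which sits after the trigger /g/ (stop).
A voiceless alveolar stop is [t], so the surface segment is [t].
At the second juncture, /ɣ/ likewise becomes [g] adjacent to /k/.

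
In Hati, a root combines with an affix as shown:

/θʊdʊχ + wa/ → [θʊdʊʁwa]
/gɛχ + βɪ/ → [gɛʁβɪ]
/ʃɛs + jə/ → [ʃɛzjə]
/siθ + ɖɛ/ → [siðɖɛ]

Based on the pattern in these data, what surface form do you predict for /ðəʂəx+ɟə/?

[ðəʂəɣɟə]

The data show regressive voicing assimilation: /χ/ → [ʁ] before /w/; /χ/ → [ʁ] before /β/; /s/ → [z] before /j/; /θ/ → [ð] before /ɖ/. In each pair only voicing changes, matching the following consonant, while place and manner stay constant.
The rule targets /x/ (voiceless velar fricative), which sits before the trigger /ɟ/ (voiced).
A voiced velar fricative is [ɣ], so the surface segment is [ɣ].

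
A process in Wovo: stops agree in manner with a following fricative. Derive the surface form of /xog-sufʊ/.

/g/ is a voiced velar stop. The following trigger /s/ is a fricative, so /g/ must become a fricative as well.
Changing only its manner to fricative gives [ɣ] — the voiced velar fricative.

[xoɣsufʊ]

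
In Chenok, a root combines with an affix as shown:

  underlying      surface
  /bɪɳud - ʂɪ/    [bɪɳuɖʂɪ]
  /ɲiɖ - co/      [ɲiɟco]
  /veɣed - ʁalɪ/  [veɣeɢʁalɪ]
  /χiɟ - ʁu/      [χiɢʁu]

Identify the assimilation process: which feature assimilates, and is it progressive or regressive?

Underlying /d/ is realised as [ɖ] next to /ʂ/; /ʂ/ itself does not change.
The change alveolar → retroflex matches the place of the following /ʂ/, identifying this as place assimilation.
Manner and voice are unchanged, so the assimilation is partial, not total.
Checking the remaining alternations: /ɖ/ → [ɟ] before /c/ (retroflex → palatal, matching palatal); /d/ → [ɢ] before /ʁ/ (alveolar → uvular, matching uvular); /ɟ/ → [ɢ] before /ʁ/ (palatal → uvular, matching uvular) — only place changes, and always toward the following segment.
Since the segment that changes precedes the conditioning segment, the assimilation is regressive.

regressive place assimilation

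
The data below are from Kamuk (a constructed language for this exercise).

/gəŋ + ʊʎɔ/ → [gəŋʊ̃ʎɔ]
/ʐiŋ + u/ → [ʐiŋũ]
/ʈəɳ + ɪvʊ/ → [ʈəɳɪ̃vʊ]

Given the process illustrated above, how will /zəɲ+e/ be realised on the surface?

[zəɲẽ]

The data show progressive nasality assimilation (vowel nasalisation): /ʊ/ → [ʊ̃] after /ŋ/; /u/ → [ũ] after /ŋ/; /ɪ/ → [ɪ̃] after /ɳ/ — a vowel is nasalised by an immediately preceding nasal consonant.
The vowel /e/ is adjacent to the preceding nasal /ɲ/, so it acquires [+nasal] and surfaces as [ẽ].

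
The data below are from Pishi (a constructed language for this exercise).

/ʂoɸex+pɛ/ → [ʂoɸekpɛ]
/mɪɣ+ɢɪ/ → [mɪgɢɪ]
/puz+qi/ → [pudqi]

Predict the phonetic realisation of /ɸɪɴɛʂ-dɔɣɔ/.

[ɸɪɴɛʈdɔɣɔ]

The data show regressive manner assimilation: /x/ → [k] before /p/; /ɣ/ → [g] before /ɢ/; /z/ → [d] before /q/. In each pair only manner changes, matching the following consonant, while place and voice stay constant.
/ʂ/ is a voiceless retroflex fricative. The following trigger /d/ is a stop, so /ʂ/ must become a stop as well.
The voiceless retroflex stop is [ʈ], so /ʂ/ → [ʈ].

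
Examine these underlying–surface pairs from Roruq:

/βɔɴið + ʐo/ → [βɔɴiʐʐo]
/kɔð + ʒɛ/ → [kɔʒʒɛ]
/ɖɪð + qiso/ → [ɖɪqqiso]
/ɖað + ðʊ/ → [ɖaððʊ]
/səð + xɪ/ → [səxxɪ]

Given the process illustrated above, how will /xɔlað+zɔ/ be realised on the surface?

The data show regressive total assimilation (/ð/ → [ʐ] before /ʐ/; /ð/ → [ʒ] before /ʒ/; /ð/ → [q] before /q/; /ð/ → [x] before /x/): in every case the target segment becomes identical to its following neighbour, copying more than a single feature.
In [ɖaððʊ] the two consonants at the boundary are already identical (/ð/ + /ð/), so the rule applies vacuously and nothing changes.
/ð/ is the segment targeted by the rule; it sits immediately before /z/, so it assimilates completely and surfaces as [z].

[xɔlazzɔ]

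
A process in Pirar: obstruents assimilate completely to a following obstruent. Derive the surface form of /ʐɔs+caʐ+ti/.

[ʐɔccatti]

/s/ is the segment targeted by the rule; it sits immediately before /c/, so it assimilates completely and surfaces as [c].
At the second juncture, /ʐ/ likewise becomes [t] adjacent to /t/.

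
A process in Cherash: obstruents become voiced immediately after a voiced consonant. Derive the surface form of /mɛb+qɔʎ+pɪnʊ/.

[mɛbɢɔʎbɪnʊ]

The rule targets /q/ (voiceless uvular stop), which sits after the trigger /b/ (voiced).
A voiced uvular stop is [ɢ], so the surface segment is [ɢ].
At the second juncture, /p/ likewise becomes [b] adjacent to /ʎ/.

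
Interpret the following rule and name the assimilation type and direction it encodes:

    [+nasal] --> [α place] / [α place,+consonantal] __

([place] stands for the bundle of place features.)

progressive place assimilation

The shared variable α links the value of the place features (abbreviated [place]) on the target to the same value on the neighbouring segment, so place is the feature that assimilates.
Since the environment is written before the underscore, the trigger precedes the target; the direction is progressive.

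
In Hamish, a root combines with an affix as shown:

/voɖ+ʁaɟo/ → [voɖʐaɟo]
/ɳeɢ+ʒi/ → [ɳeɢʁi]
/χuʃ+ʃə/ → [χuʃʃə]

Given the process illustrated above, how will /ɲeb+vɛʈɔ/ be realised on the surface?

The data show progressive place assimilation: /ʁ/ → [ʐ] after /ɖ/; /ʒ/ → [ʁ] after /ɢ/. In each pair only place changes, matching the preceding consonant, while manner and voice stay constant.
No alternation appears in [χuʃʃə]: there the adjacent consonants already agree in place (/ʃ/ and /ʃ/ are both postalveolar), so this form is consistent with the same rule.
/v/ is a voiced labiodental fricative. The preceding trigger /b/ is bilabial, so /v/ must become bilabial as well.
Changing only its place to bilabial gives [β] — the voiced bilabial fricative.

[ɲebβɛʈɔ]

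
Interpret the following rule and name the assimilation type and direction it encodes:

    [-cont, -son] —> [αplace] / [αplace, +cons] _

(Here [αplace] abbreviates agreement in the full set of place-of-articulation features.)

The shared variable α links the value of the place features (abbreviated [place]) on the target to the same value on the neighbouring segment, so place is the feature that assimilates.
Since the environment is written before the underscore, the trigger precedes the target; the direction is progressive.

progressive place assimilation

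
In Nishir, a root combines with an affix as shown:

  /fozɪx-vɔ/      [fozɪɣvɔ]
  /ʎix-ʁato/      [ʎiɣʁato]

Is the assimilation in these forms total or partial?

Comparing underlying and surface forms, /x/ → [ɣ] is the alternation; the neighbouring /v/ is constant.
/x/ is voiceless while /v/ is voiced; the output [ɣ] is voiced, matching the trigger — so the feature that spreads is voicing.
Place and manner are unchanged, so the assimilation is partial, not total.
The other alternating form patterns the same way: /x/ → [ɣ] before /ʁ/ (voiceless → voiced, matching voiced) — only voicing changes, and always toward the following segment.

partial assimilation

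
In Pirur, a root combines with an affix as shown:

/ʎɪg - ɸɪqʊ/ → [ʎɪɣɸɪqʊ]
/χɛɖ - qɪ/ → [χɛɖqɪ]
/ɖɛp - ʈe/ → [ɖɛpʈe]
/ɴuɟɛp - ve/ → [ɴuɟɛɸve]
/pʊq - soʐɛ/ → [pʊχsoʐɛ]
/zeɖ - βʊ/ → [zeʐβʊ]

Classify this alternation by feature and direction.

regressive manner assimilation

Underlying /g/ is realised as [ɣ] next to /ɸ/; /ɸ/ itself does not change.
/g/ is a stop while /ɸ/ is a fricative; the output [ɣ] is a fricative, matching the trigger — so the feature that spreads is manner.
Place and voice are unchanged, so the assimilation is partial, not total.
The same holds elsewhere in the data: /p/ → [ɸ] before /v/ (stop → fricative, matching a fricative); /q/ → [χ] before /s/ (stop → fricative, matching a fricative); /ɖ/ → [ʐ] before /β/ (stop → fricative, matching a fricative) — only manner changes, and always toward the following segment.
No alternation appears in [χɛɖqɪ], [ɖɛpʈe]: there the adjacent consonants already agree in manner (/ɖ/ and /q/ are both stops; /p/ and /ʈ/ are both stops), so these forms are consistent with the same rule.
Since the segment that changes precedes the conditioning segment, the assimilation is regressive.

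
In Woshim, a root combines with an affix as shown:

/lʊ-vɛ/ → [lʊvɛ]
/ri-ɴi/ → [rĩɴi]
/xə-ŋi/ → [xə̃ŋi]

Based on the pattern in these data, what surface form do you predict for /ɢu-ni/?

The data show regressive nasality assimilation (vowel nasalisation): /i/ → [ĩ] before /ɴ/; /ə/ → [ə̃] before /ŋ/ — a vowel is nasalised by an immediately following nasal consonant.
No change occurs in [lʊvɛ] because the vowel at the boundary is adjacent to an oral consonant, not a nasal (/ʊ/ next to /v/).
The vowel /u/ is adjacent to the following nasal /n/, so it acquires [+nasal] and surfaces as [ũ].

[ɢũni]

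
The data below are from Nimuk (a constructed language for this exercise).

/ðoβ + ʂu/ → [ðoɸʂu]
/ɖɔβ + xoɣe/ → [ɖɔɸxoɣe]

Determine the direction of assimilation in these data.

Comparing underlying and surface forms, /β/ → [ɸ] is the alternation; the neighbouring /ʂ/ is constant.
/β/ is voiced while /ʂ/ is voiceless; the output [ɸ] is voiceless, matching the trigger — so the feature that spreads is voicing.
The other alternating form patterns the same way: /β/ → [ɸ] before /x/ (voiced → voiceless, matching voiceless) — only voicing changes, and always toward the following segment.
Since the segment that changes precedes the conditioning segment, the assimilation is regressive.

regressive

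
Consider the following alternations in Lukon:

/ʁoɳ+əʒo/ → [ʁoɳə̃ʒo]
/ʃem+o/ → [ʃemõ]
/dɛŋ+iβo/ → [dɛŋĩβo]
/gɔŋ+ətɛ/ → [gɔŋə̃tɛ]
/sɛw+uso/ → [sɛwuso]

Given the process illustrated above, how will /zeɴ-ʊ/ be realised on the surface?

The data show progressive nasality assimilation (vowel nasalisation): /ə/ → [ə̃] after /ɳ/; /o/ → [õ] after /m/; /i/ → [ĩ] after /ŋ/; /ə/ → [ə̃] after /ŋ/ — a vowel is nasalised by an immediately preceding nasal consonant.
No change occurs in [sɛwuso] because the vowel at the boundary is adjacent to an oral consonant, not a nasal (/u/ next to /w/).
The vowel /ʊ/ is adjacent to the preceding nasal /ɴ/, so it acquires [+nasal] and surfaces as [ʊ̃].

[zeɴʊ̃]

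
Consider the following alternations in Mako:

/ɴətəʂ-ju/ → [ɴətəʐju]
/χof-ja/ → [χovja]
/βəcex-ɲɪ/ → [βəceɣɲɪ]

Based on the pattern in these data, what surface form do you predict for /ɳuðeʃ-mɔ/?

The data show regressive voicing assimilation: /ʂ/ → [ʐ] before /j/; /f/ → [v] before /j/; /x/ → [ɣ] before /ɲ/. In each pair only voicing changes, matching the following consonant, while place and manner stay constant.
The rule targets /ʃ/ (voiceless postalveolar fricative), which sits before the trigger /m/ (voiced).
A voiced postalveolar fricative is [ʒ], so the surface segment is [ʒ].

[ɳuðeʒmɔ]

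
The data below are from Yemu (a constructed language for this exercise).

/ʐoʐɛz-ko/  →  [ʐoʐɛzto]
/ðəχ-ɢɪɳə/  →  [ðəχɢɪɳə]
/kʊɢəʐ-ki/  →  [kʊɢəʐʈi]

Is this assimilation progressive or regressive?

progressive

Comparing underlying and surface forms, /k/ → [t] is the alternation; the neighbouring /z/ is constant.
The change velar → alveolar matches the place of the preceding /z/, identifying this as place assimilation.
Checking the remaining alternation: /k/ → [ʈ] after /ʐ/ (velar → retroflex, matching retroflex) — only place changes, and always toward the preceding segment.
No alternation appears in [ðəχɢɪɳə]: there the adjacent consonants already agree in place (/ɢ/ and /χ/ are both uvular), so this form is consistent with the same rule.
Since the segment that changes follows the conditioning segment, the assimilation is progressive.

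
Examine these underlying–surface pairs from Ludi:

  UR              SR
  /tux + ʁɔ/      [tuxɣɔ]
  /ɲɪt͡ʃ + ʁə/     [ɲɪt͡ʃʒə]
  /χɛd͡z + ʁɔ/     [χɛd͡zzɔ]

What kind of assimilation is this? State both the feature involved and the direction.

progressive place assimilation

Underlying /ʁ/ is realised as [ɣ] next to /x/; /x/ itself does not change.
/ʁ/ is uvular while /x/ is velar; the output [ɣ] is velar, matching the trigger — so the feature that spreads is place.
Manner and voice are unchanged, so the assimilation is partial, not total.
The same holds elsewhere in the data: /ʁ/ → [ʒ] after /t͡ʃ/ (uvular → postalveolar, matching postalveolar); /ʁ/ → [z] after /d͡z/ (uvular → alveolar, matching alveolar) — only place changes, and always toward the preceding segment.
The trigger is the preceding segment, so the direction is progressive (perseverative).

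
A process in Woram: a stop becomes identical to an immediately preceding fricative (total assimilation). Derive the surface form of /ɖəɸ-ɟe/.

[ɖəɸɸe]

/ɟ/ is the segment targeted by the rule; it sits immediately after /ɸ/, so it assimilates completely and surfaces as [ɸ].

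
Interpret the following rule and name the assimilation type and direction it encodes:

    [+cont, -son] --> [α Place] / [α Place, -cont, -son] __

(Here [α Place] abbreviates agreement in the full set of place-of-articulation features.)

progressive place assimilation

The rule copies the place features (abbreviated [Place]) from the environment onto the target, so the assimilating feature is place.
The conditioning segment sits to the left of the focus bar, meaning the trigger precedes the segment that changes — progressive assimilation.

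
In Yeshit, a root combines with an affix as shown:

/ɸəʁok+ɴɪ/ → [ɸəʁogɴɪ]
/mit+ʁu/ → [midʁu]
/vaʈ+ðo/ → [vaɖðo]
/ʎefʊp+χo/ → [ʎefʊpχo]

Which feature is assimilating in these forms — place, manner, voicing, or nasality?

Underlying /k/ is realised as [g] next to /ɴ/; /ɴ/ itself does not change.
/k/ is voiceless while /ɴ/ is voiced; the output [g] is voiced, matching the trigger — so the feature that spreads is voicing.
Checking the remaining alternations: /t/ → [d] before /ʁ/ (voiceless → voiced, matching voiced); /ʈ/ → [ɖ] before /ð/ (voiceless → voiced, matching voiced) — only voicing changes, and always toward the following segment.
No alternation appears in [ʎefʊpχo]: there the adjacent consonants already agree in voicing (/p/ and /χ/ are both voiceless), so this form is consistent with the same rule.

voicing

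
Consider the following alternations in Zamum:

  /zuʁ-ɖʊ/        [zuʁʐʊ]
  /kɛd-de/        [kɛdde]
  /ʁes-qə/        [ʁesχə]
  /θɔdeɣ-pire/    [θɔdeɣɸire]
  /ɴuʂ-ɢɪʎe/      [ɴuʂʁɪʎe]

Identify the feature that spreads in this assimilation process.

Comparing underlying and surface forms, /ɖ/ → [ʐ] is the alternation; the neighbouring /ʁ/ is constant.
The change stop → fricative matches the manner of the preceding /ʁ/, identifying this as manner assimilation.
Checking the remaining alternations: /q/ → [χ] after /s/ (stop → fricative, matching a fricative); /p/ → [ɸ] after /ɣ/ (stop → fricative, matching a fricative); /ɢ/ → [ʁ] after /ʂ/ (stop → fricative, matching a fricative) — only manner changes, and always toward the preceding segment.
No alternation appears in [kɛdde]: there the adjacent consonants already agree in manner (/d/ and /d/ are both stops), so this form is consistent with the same rule.

manner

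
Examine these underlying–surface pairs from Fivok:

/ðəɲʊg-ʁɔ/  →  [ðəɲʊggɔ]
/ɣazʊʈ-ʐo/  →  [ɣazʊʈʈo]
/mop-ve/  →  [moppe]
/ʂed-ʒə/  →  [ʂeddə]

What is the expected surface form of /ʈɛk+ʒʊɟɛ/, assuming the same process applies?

[ʈɛkkʊɟɛ]

The data show progressive total assimilation (/ʁ/ → [g] after /g/; /ʐ/ → [ʈ] after /ʈ/; /v/ → [p] after /p/; /ʒ/ → [d] after /d/): in every case the target segment becomes identical to its preceding neighbour, copying more than a single feature.
/ʒ/ is the segment targeted by the rule; it sits immediately after /k/, so it assimilates completely and surfaces as [k].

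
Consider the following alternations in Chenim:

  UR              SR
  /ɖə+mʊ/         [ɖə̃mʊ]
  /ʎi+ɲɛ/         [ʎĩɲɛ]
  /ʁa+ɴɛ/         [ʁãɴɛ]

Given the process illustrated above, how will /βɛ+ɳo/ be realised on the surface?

[βɛ̃ɳo]

The data show regressive nasality assimilation (vowel nasalisation): /ə/ → [ə̃] before /m/; /i/ → [ĩ] before /ɲ/; /a/ → [ã] before /ɴ/ — a vowel is nasalised by an immediately following nasal consonant.
/ɛ/ sits next to the nasal /ɳ/ and is therefore nasalised to [ɛ̃].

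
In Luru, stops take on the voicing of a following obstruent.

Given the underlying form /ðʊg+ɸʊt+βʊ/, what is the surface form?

[ðʊkɸʊdβʊ]

The rule targets /g/ (voiced velar stop), which sits before the trigger /ɸ/ (voiceless).
A voiceless velar stop is [k], so the surface segment is [k].
At the second juncture, /t/ likewise becomes [d] adjacent to /β/.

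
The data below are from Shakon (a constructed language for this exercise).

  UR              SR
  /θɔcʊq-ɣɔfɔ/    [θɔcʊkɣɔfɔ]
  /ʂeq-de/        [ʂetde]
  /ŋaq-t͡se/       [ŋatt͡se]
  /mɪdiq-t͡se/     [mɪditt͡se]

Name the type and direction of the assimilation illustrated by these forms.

Comparing underlying and surface forms, /q/ → [k] is the alternation; the neighbouring /ɣ/ is constant.
/q/ is uvular while /ɣ/ is velar; the output [k] is velar, matching the trigger — so the feature that spreads is place.
Manner and voice are unchanged, so the assimilation is partial, not total.
The same holds elsewhere in the data: /q/ → [t] before /d/ (uvular → alveolar, matching alveolar); /q/ → [t] before /t͡s/ (uvular → alveolar, matching alveolar) — only place changes, and always toward the following segment.
The trigger is the following segment, so the direction is regressive (anticipatory).

regressive place assimilation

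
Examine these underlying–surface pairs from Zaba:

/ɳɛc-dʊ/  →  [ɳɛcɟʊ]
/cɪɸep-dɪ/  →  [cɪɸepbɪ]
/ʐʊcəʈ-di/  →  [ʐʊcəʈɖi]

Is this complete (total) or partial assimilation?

Comparing underlying and surface forms, /d/ → [ɟ] is the alternation; the neighbouring /c/ is constant.
The change alveolar → palatal matches the place of the preceding /c/, identifying this as place assimilation.
Manner and voice are unchanged, so the assimilation is partial, not total.
Checking the remaining alternations: /d/ → [b] after /p/ (alveolar → bilabial, matching bilabial); /d/ → [ɖ] after /ʈ/ (alveolar → retroflex, matching retroflex) — only place changes, and always toward the preceding segment.

partial assimilation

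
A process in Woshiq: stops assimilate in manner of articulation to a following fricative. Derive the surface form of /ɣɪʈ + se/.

The rule targets /ʈ/ (voiceless retroflex stop), which sits before the trigger /s/ (fricative).
A voiceless retroflex fricative is [ʂ], so the surface segment is [ʂ].

[ɣɪʂse]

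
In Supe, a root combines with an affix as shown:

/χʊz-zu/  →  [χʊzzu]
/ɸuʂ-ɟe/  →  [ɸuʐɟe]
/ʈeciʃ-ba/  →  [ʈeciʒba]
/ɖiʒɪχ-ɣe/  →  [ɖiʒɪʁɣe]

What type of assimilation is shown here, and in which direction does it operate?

Underlying /ʂ/ is realised as [ʐ] next to /ɟ/; /ɟ/ itself does not change.
The change voiceless → voiced matches the voicing of the following /ɟ/, identifying this as voicing assimilation.
Place and manner are unchanged, so the assimilation is partial, not total.
The other alternating forms pattern the same way: /ʃ/ → [ʒ] before /b/ (voiceless → voiced, matching voiced); /χ/ → [ʁ] before /ɣ/ (voiceless → voiced, matching voiced) — only voicing changes, and always toward the following segment.
No alternation appears in [χʊzzu]: there the adjacent consonants already agree in voicing (/z/ and /z/ are both voiced), so this form is consistent with the same rule.
The trigger is the following segment, so the direction is regressive (anticipatory).

regressive voicing assimilation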